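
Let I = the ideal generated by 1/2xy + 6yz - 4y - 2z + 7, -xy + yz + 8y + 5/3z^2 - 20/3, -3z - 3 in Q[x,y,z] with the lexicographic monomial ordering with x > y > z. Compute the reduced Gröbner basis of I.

f_1 = 1/2xy + 6yz - 4y - 2z + 7, LT = xy.
f_2 = -xy + yz + 8y + 5/3z^2 - 20/3, LT = xy.
f_3 = -3z - 3, LT = z.

S(f_1,f_2): lcm = xy. S = 13yz + 5/3z^2 - 4z + 22/3.
  leading term yz: subtract (-13/3y)·f_3 from 13yz + 5/3z^2 - 4z + 22/3 → -13y + 5/3z^2 - 4z + 22/3
  leading term y: no divisor's leading term divides it; move -13y to the remainder.
  leading term z^2: subtract (-5/9z)·f_3 from 5/3z^2 - 4z + 22/3 → -17/3z + 22/3
  leading term z: subtract (17/9)·f_3 from -17/3z + 22/3 → 13
  leading term 1: no divisor's leading term divides it; move 13 to the remainder.
  remainder -13y + 13 ≠ 0; add g_4 = -13y + 13 to the basis.

S(f_1,g_4): lcm = xy. S = x + 12yz - 8y - 4z + 14.
  leading term x: no divisor's leading term divides it; move x to the remainder.
  leading term yz: subtract (-4y)·f_3 from 12yz - 8y - 4z + 14 → -20y - 4z + 14
  leading term y: subtract (20/13)·g_4 from -20y - 4z + 14 → -4z - 6
  leading term z: subtract (4/3)·f_3 from -4z - 6 → -2
  leading term 1: no divisor's leading term divides it; move -2 to the remainder.
  remainder x - 2 ≠ 0; add g_5 = x - 2 to the basis.

The other S-polynomials (S(f_1,f_3), S(f_2,f_3), S(f_2,g_4), S(f_3,g_4), S(f_1,g_5), S(f_2,g_5), S(f_3,g_5), S(g_4,g_5)) all reduce to 0 modulo the current basis, so we have a Gröbner basis.
Inter-reduce: drop elements whose leading term is divisible by another's, tail-reduce, and make monic.

G = {x - 2, y - 1, z + 1}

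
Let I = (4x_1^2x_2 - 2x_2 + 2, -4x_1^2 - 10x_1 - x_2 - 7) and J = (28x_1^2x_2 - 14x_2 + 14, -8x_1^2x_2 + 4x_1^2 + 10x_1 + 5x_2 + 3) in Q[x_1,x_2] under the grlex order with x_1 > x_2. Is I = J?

Two ideals are equal iff their reduced Gröbner bases coincide (the reduced basis is unique for a fixed ordering).
Buchberger on the first generating set:
f_1 = 4x_1^2x_2 - 2x_2 + 2, LT = x_1^2x_2.
f_2 = -4x_1^2 - 10x_1 - x_2 - 7, LT = x_1^2.

S(f_1,f_2): lcm = x_1^2x_2. S = -5/2x_1x_2 - 1/4x_2^2 - 9/4x_2 + 1/2.
  reduce S modulo (f_1, f_2):
  remainder -5/2x_1x_2 - 1/4x_2^2 - 9/4x_2 + 1/2 ≠ 0; add g_3 = -5/2x_1x_2 - 1/4x_2^2 - 9/4x_2 + 1/2 to the basis.

S(f_1,g_3): lcm = x_1^2x_2. S = -1/10x_1x_2^2 - 9/10x_1x_2 + 1/5x_1 - 1/2x_2 + 1/2.
  reduce S modulo (f_1, f_2, g_3):
  remainder 1/100x_2^3 + 9/50x_2^2 + 1/5x_1 + 29/100x_2 + 8/25 ≠ 0; add g_4 = 1/100x_2^3 + 9/50x_2^2 + 1/5x_1 + 29/100x_2 + 8/25 to the basis.

The other S-polynomials (S(f_2,g_3), S(f_1,g_4), S(f_2,g_4), S(g_3,g_4)) all reduce to 0 modulo the current basis, so we have a Gröbner basis.
Inter-reduce: drop elements whose leading term is divisible by another's, tail-reduce, and make monic.
Reduced Gröbner basis: {x_2^3 + 18x_2^2 + 20x_1 + 29x_2 + 32, x_1^2 + 5/2x_1 + 1/4x_2 + 7/4, x_1x_2 + 1/10x_2^2 + 9/10x_2 - 1/5}.

Buchberger on the second generating set:
h_1 = 28x_1^2x_2 - 14x_2 + 14, LT = x_1^2x_2.
h_2 = -8x_1^2x_2 + 4x_1^2 + 10x_1 + 5x_2 + 3, LT = x_1^2x_2.

S(h_1,h_2): lcm = x_1^2x_2. S = 1/2x_1^2 + 5/4x_1 + 1/8x_2 + 7/8.
  reduce S modulo (h_1, h_2):
  remainder 1/2x_1^2 + 5/4x_1 + 1/8x_2 + 7/8 ≠ 0; add k_3 = 1/2x_1^2 + 5/4x_1 + 1/8x_2 + 7/8 to the basis.

S(h_1,k_3): lcm = x_1^2x_2. S = -5/2x_1x_2 - 1/4x_2^2 - 9/4x_2 + 1/2.
  reduce S modulo (h_1, h_2, k_3):
  remainder -5/2x_1x_2 - 1/4x_2^2 - 9/4x_2 + 1/2 ≠ 0; add k_4 = -5/2x_1x_2 - 1/4x_2^2 - 9/4x_2 + 1/2 to the basis.

S(h_1,k_4): lcm = x_1^2x_2. S = -1/10x_1x_2^2 - 9/10x_1x_2 + 1/5x_1 - 1/2x_2 + 1/2.
  reduce S modulo (h_1, h_2, k_3, k_4):
  remainder 1/100x_2^3 + 9/50x_2^2 + 1/5x_1 + 29/100x_2 + 8/25 ≠ 0; add k_5 = 1/100x_2^3 + 9/50x_2^2 + 1/5x_1 + 29/100x_2 + 8/25 to the basis.

The other S-polynomials (S(h_2,k_3), S(h_2,k_4), S(k_3,k_4), S(h_1,k_5), S(h_2,k_5), S(k_3,k_5), S(k_4,k_5)) all reduce to 0 modulo the current basis, so we have a Gröbner basis.
Inter-reduce: drop elements whose leading term is divisible by another's, tail-reduce, and make monic.
Reduced Gröbner basis: {x_2^3 + 18x_2^2 + 20x_1 + 29x_2 + 32, x_1^2 + 5/2x_1 + 1/4x_2 + 7/4, x_1x_2 + 1/10x_2^2 + 9/10x_2 - 1/5}.

The two bases agree; hence the ideals are identical.
The same test decides containment: I ⊆ J iff every generator of I reduces to 0 modulo a Gröbner basis of J.

Yes, the ideals are equal.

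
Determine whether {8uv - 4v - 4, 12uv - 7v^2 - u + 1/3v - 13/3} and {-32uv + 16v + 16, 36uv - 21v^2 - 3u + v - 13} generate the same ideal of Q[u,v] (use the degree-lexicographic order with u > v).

Equality of ideals is decidable: compute both reduced Gröbner bases (unique for the ordering) and check whether they agree.
Buchberger on the first generating set:
f_1 = 8uv - 4v - 4, LT = uv.
f_2 = 12uv - 7v^2 - u + 1/3v - 13/3, LT = uv.

S(f_1,f_2): lcm = uv. S = 7/12v^2 + 1/12u - 19/36v - 5/36.
  leading term v^2: no divisor's leading term divides it; move 7/12v^2 to the remainder.
  leading term u: no divisor's leading term divides it; move 1/12u to the remainder.
  leading term v: no divisor's leading term divides it; move -19/36v to the remainder.
  leading term 1: no divisor's leading term divides it; move -5/36 to the remainder.
  remainder 7/12v^2 + 1/12u - 19/36v - 5/36 ≠ 0; add g_3 = 7/12v^2 + 1/12u - 19/36v - 5/36 to the basis.

S(f_1,g_3): lcm = uv^2. S = -1/7u^2 + 19/21uv - 1/2v^2 + 5/21u - 1/2v.
  leading term u^2: no divisor's leading term divides it; move -1/7u^2 to the remainder.
  leading term uv: subtract (19/168)·f_1 from 19/21uv - 1/2v^2 + 5/21u - 1/2v → -1/2v^2 + 5/21u - 1/21v + 19/42
  leading term v^2: subtract (-6/7)·g_3 from -1/2v^2 + 5/21u - 1/21v + 19/42 → 13/42u - 1/2v + 1/3
  leading term u: no divisor's leading term divides it; move 13/42u to the remainder.
  leading term v: no divisor's leading term divides it; move -1/2v to the remainder.
  leading term 1: no divisor's leading term divides it; move 1/3 to the remainder.
  remainder -1/7u^2 + 13/42u - 1/2v + 1/3 ≠ 0; add g_4 = -1/7u^2 + 13/42u - 1/2v + 1/3 to the basis.

S(f_2,g_3): lcm = uv^2. S = -7/12v^3 - 1/7u^2 + 23/28uv + 1/36v^2 + 5/21u - 13/36v.
  leading term v^3: subtract (-v)·g_3 from -7/12v^3 - 1/7u^2 + 23/28uv + 1/36v^2 + 5/21u - 13/36v → -1/7u^2 + 19/21uv - 1/2v^2 + 5/21u - 1/2v
  leading term u^2: subtract (1)·g_4 from -1/7u^2 + 19/21uv - 1/2v^2 + 5/21u - 1/2v → 19/21uv - 1/2v^2 - 1/14u - 1/3
  leading term uv: subtract (19/168)·f_1 from 19/21uv - 1/2v^2 - 1/14u - 1/3 → -1/2v^2 - 1/14u + 19/42v + 5/42
  leading term v^2: subtract (-6/7)·g_3 from -1/2v^2 - 1/14u + 19/42v + 5/42 → 0
  remainder 0.

S(f_1,g_4): lcm = u^2v. S = 5/3uv - 7/2v^2 - 1/2u + 7/3v.
  leading term uv: subtract (5/24)·f_1 from 5/3uv - 7/2v^2 - 1/2u + 7/3v → -7/2v^2 - 1/2u + 19/6v + 5/6
  leading term v^2: subtract (-6)·g_3 from -7/2v^2 - 1/2u + 19/6v + 5/6 → 0
  remainder 0.

S(f_2,g_4): lcm = u^2v. S = -7/12uv^2 - 1/12u^2 + 79/36uv - 7/2v^2 - 13/36u + 7/3v.
  leading term uv^2: subtract (-7/96v)·f_1 from -7/12uv^2 - 1/12u^2 + 79/36uv - 7/2v^2 - 13/36u + 7/3v → -1/12u^2 + 79/36uv - 91/24v^2 - 13/36u + 49/24v
  leading term u^2: subtract (7/12)·g_4 from -1/12u^2 + 79/36uv - 91/24v^2 - 13/36u + 49/24v → 79/36uv - 91/24v^2 - 13/24u + 7/3v - 7/36
  leading term uv: subtract (79/288)·f_1 from 79/36uv - 91/24v^2 - 13/24u + 7/3v - 7/36 → -91/24v^2 - 13/24u + 247/72v + 65/72
  leading term v^2: subtract (-13/2)·g_3 from -91/24v^2 - 13/24u + 247/72v + 65/72 → 0
  remainder 0.

S(g_3,g_4): leading monomials are coprime, so the S-polynomial reduces to 0 (Buchberger's first criterion).
Every S-polynomial of the final basis reduces to 0, so we have a Gröbner basis.
Inter-reduce: drop elements whose leading term is divisible by another's, tail-reduce, and make monic.
Reduced Gröbner basis: {u^2 - 13/6u + 7/2v - 7/3, uv - 1/2v - 1/2, v^2 + 1/7u - 19/21v - 5/21}.

Buchberger on the second generating set:
h_1 = -32uv + 16v + 16, LT = uv.
h_2 = 36uv - 21v^2 - 3u + v - 13, LT = uv.

S(h_1,h_2): lcm = uv. S = 7/12v^2 + 1/12u - 19/36v - 5/36.
  leading term v^2: no divisor's leading term divides it; move 7/12v^2 to the remainder.
  leading term u: no divisor's leading term divides it; move 1/12u to the remainder.
  leading term v: no divisor's leading term divides it; move -19/36v to the remainder.
  leading term 1: no divisor's leading term divides it; move -5/36 to the remainder.
  remainder 7/12v^2 + 1/12u - 19/36v - 5/36 ≠ 0; add k_3 = 7/12v^2 + 1/12u - 19/36v - 5/36 to the basis.

S(h_1,k_3): lcm = uv^2. S = -1/7u^2 + 19/21uv - 1/2v^2 + 5/21u - 1/2v.
  leading term u^2: no divisor's leading term divides it; move -1/7u^2 to the remainder.
  leading term uv: subtract (-19/672)·h_1 from 19/21uv - 1/2v^2 + 5/21u - 1/2v → -1/2v^2 + 5/21u - 1/21v + 19/42
  leading term v^2: subtract (-6/7)·k_3 from -1/2v^2 + 5/21u - 1/21v + 19/42 → 13/42u - 1/2v + 1/3
  leading term u: no divisor's leading term divides it; move 13/42u to the remainder.
  leading term v: no divisor's leading term divides it; move -1/2v to the remainder.
  leading term 1: no divisor's leading term divides it; move 1/3 to the remainder.
  remainder -1/7u^2 + 13/42u - 1/2v + 1/3 ≠ 0; add k_4 = -1/7u^2 + 13/42u - 1/2v + 1/3 to the basis.

S(h_2,k_3): lcm = uv^2. S = -7/12v^3 - 1/7u^2 + 23/28uv + 1/36v^2 + 5/21u - 13/36v.
  leading term v^3: subtract (-v)·k_3 from -7/12v^3 - 1/7u^2 + 23/28uv + 1/36v^2 + 5/21u - 13/36v → -1/7u^2 + 19/21uv - 1/2v^2 + 5/21u - 1/2v
  leading term u^2: subtract (1)·k_4 from -1/7u^2 + 19/21uv - 1/2v^2 + 5/21u - 1/2v → 19/21uv - 1/2v^2 - 1/14u - 1/3
  leading term uv: subtract (-19/672)·h_1 from 19/21uv - 1/2v^2 - 1/14u - 1/3 → -1/2v^2 - 1/14u + 19/42v + 5/42
  leading term v^2: subtract (-6/7)·k_3 from -1/2v^2 - 1/14u + 19/42v + 5/42 → 0
  remainder 0.

S(h_1,k_4): lcm = u^2v. S = 5/3uv - 7/2v^2 - 1/2u + 7/3v.
  leading term uv: subtract (-5/96)·h_1 from 5/3uv - 7/2v^2 - 1/2u + 7/3v → -7/2v^2 - 1/2u + 19/6v + 5/6
  leading term v^2: subtract (-6)·k_3 from -7/2v^2 - 1/2u + 19/6v + 5/6 → 0
  remainder 0.

S(h_2,k_4): lcm = u^2v. S = -7/12uv^2 - 1/12u^2 + 79/36uv - 7/2v^2 - 13/36u + 7/3v.
  leading term uv^2: subtract (7/384v)·h_1 from -7/12uv^2 - 1/12u^2 + 79/36uv - 7/2v^2 - 13/36u + 7/3v → -1/12u^2 + 79/36uv - 91/24v^2 - 13/36u + 49/24v
  leading term u^2: subtract (7/12)·k_4 from -1/12u^2 + 79/36uv - 91/24v^2 - 13/36u + 49/24v → 79/36uv - 91/24v^2 - 13/24u + 7/3v - 7/36
  leading term uv: subtract (-79/1152)·h_1 from 79/36uv - 91/24v^2 - 13/24u + 7/3v - 7/36 → -91/24v^2 - 13/24u + 247/72v + 65/72
  leading term v^2: subtract (-13/2)·k_3 from -91/24v^2 - 13/24u + 247/72v + 65/72 → 0
  remainder 0.

S(k_3,k_4): leading monomials are coprime, so the S-polynomial reduces to 0 (Buchberger's first criterion).
Every S-polynomial of the final basis reduces to 0, so we have a Gröbner basis.
Inter-reduce: drop elements whose leading term is divisible by another's, tail-reduce, and make monic.
Reduced Gröbner basis: {u^2 - 13/6u + 7/2v - 7/3, uv - 1/2v - 1/2, v^2 + 1/7u - 19/21v - 5/21}.

These coincide, so the ideals are equal.

Yes, the ideals are equal.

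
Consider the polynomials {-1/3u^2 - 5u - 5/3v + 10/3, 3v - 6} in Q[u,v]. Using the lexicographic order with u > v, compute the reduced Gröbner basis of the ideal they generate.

G = {u^2 + 15u, v - 2}

The reduced Gröbner basis is the canonical form of the ideal for this ordering.

f_1 = -1/3u^2 - 5u - 5/3v + 10/3, LT = u^2.
f_2 = 3v - 6, LT = v.

S(f_1,f_2): leading monomials are coprime, so the S-polynomial reduces to 0 (Buchberger's first criterion).
Every S-polynomial of the final basis reduces to 0, so we have a Gröbner basis.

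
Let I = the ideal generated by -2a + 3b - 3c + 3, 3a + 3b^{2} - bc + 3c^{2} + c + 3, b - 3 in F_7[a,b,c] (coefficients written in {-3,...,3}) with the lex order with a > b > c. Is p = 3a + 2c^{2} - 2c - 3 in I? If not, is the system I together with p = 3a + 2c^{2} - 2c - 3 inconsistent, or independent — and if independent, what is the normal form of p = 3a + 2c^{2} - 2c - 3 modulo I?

First compute the reduced Gröbner basis of I by Buchberger's algorithm.
f_1 = -2a + 3b - 3c + 3, LT = a.
f_2 = 3a + 3b^{2} - bc + 3c^{2} + c + 3, LT = a.
f_3 = b - 3, LT = b.

S(f_1,f_2): lcm = a. S = -b^{2} - 2bc + 2b - c^{2} + 1.
  leading term b^{2}: subtract (-b)·f_3 from -b^{2} - 2bc + 2b - c^{2} + 1 → -2bc - b - c^{2} + 1
  leading term bc: subtract (-2c)·f_3 from -2bc - b - c^{2} + 1 → -b - c^{2} + c + 1
  leading term b: subtract (-1)·f_3 from -b - c^{2} + c + 1 → -c^{2} + c - 2
  leading term c^{2}: no divisor's leading term divides it; move -c^{2} to the remainder.
  leading term c: no divisor's leading term divides it; move c to the remainder.
  leading term 1: no divisor's leading term divides it; move -2 to the remainder.
  remainder -c^{2} + c - 2 ≠ 0; add h_4 = -c^{2} + c - 2 to the basis.

S(f_1,f_3): leading monomials are coprime, so the S-polynomial reduces to 0 (Buchberger's first criterion).
S(f_2,f_3): leading monomials are coprime, so the S-polynomial reduces to 0 (Buchberger's first criterion).
S(f_1,h_4): leading monomials are coprime, so the S-polynomial reduces to 0 (Buchberger's first criterion).
S(f_2,h_4): leading monomials are coprime, so the S-polynomial reduces to 0 (Buchberger's first criterion).
S(f_3,h_4): leading monomials are coprime, so the S-polynomial reduces to 0 (Buchberger's first criterion).
Every S-polynomial of the final basis reduces to 0, so we have a Gröbner basis.
Inter-reduce: drop elements whose leading term is divisible by another's, tail-reduce, and make monic.
Reduced Gröbner basis: {a - 2c + 1, b - 3, c^{2} - c + 2}.
Label its elements g_1 = a - 2c + 1, g_2 = b - 3, g_3 = c^{2} - c + 2.

Reduce p = 3a + 2c^{2} - 2c - 3 modulo G:
  leading term a: subtract (3)·g_1 from 3a + 2c^{2} - 2c - 3 → 2c^{2} - 3c + 1
  leading term c^{2}: subtract (2)·g_3 from 2c^{2} - 3c + 1 → -c - 3
  leading term c: no divisor's leading term divides it; move -c to the remainder.
  leading term 1: no divisor's leading term divides it; move -3 to the remainder.
  normal form = -c - 3.
The normal form is nonzero, so p ∉ I. Since p minus its normal form lies in I, I + (p) = I + (r) where r = -c - 3; decide whether this ideal is the whole ring.
Run Buchberger on G together with r (pairs among the g_i already reduce to 0 since G is a Gröbner basis):
g_1 = a - 2c + 1, LT = a.
g_2 = b - 3, LT = b.
g_3 = c^{2} - c + 2, LT = c^{2}.
r = -c - 3, LT = c.

S(g_1,g_2): leading monomials are coprime, so the S-polynomial reduces to 0 (Buchberger's first criterion).
S(g_1,g_3): leading monomials are coprime, so the S-polynomial reduces to 0 (Buchberger's first criterion).
S(g_1,r): leading monomials are coprime, so the S-polynomial reduces to 0 (Buchberger's first criterion).
S(g_2,g_3): leading monomials are coprime, so the S-polynomial reduces to 0 (Buchberger's first criterion).
S(g_2,r): leading monomials are coprime, so the S-polynomial reduces to 0 (Buchberger's first criterion).
S(g_3,r): lcm = c^{2}. S = 3c + 2.
  leading term c: subtract (-3)·r from 3c + 2 → 0
  remainder 0.

Every S-polynomial of the final basis reduces to 0, so we have a Gröbner basis.
Inter-reduce: drop elements whose leading term is divisible by another's, tail-reduce, and make monic.
Reduced Gröbner basis: {a, b - 3, c + 3}.
The reduced Gröbner basis of I + (p) is {a, b - 3, c + 3} ≠ {1}, a proper ideal, so the enlarged system stays consistent: p is independent of I, with normal form -c - 3.

Ideal membership is decidable via reduction modulo a Gröbner basis.

3a + 2c^{2} - 2c - 3 is independent of I; its normal form modulo I is -c - 3.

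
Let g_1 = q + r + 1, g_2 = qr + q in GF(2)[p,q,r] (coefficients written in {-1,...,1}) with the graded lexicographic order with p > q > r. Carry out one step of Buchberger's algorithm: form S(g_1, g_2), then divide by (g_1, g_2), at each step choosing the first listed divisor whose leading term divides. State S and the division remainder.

S(g_1, g_2) = r^2 + q + r; remainder on division = r^2 + 1.

lcm(LM(g_1), LM(g_2)) = qr.
S = (lcm/LT(g_1))·g_1 − (lcm/LT(g_2))·g_2 = r^2 + q + r.
Reduce S modulo (g_1, g_2) in that order:
  leading term r^2: no divisor's leading term divides it; move r^2 to the remainder.
  leading term q: subtract (1)·g_1 from q + r → 1
  leading term 1: no divisor's leading term divides it; move 1 to the remainder.
The remainder r^2 + 1 is nonzero, so it would be added as the next basis element.
An S-polynomial is built so that the two leading terms cancel; whether anything survives reduction is exactly the Gröbner-basis criterion.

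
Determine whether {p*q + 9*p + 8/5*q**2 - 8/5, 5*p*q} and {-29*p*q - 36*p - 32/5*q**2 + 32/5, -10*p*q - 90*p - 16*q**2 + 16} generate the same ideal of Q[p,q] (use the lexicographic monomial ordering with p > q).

Equality of ideals is decidable: compute both reduced Gröbner bases (unique for the ordering) and check whether they agree.
Buchberger on the first generating set:
f_1 = p*q + 9*p + 8/5*q**2 - 8/5, LT = p*q.
f_2 = 5*p*q, LT = p*q.

S(f_1,f_2): lcm = p*q. S = 9*p + 8/5*q**2 - 8/5.
  leading term p: no divisor's leading term divides it; move 9*p to the remainder.
  leading term q**2: no divisor's leading term divides it; move 8/5*q**2 to the remainder.
  leading term 1: no divisor's leading term divides it; move -8/5 to the remainder.
  remainder 9*p + 8/5*q**2 - 8/5 ≠ 0; add g_3 = 9*p + 8/5*q**2 - 8/5 to the basis.

S(f_1,g_3): lcm = p*q. S = 9*p - 8/45*q**3 + 8/5*q**2 + 8/45*q - 8/5.
  leading term p: subtract (1)·g_3 from 9*p - 8/45*q**3 + 8/5*q**2 + 8/45*q - 8/5 → -8/45*q**3 + 8/45*q
  leading term q**3: no divisor's leading term divides it; move -8/45*q**3 to the remainder.
  leading term q: no divisor's leading term divides it; move 8/45*q to the remainder.
  remainder -8/45*q**3 + 8/45*q ≠ 0; add g_4 = -8/45*q**3 + 8/45*q to the basis.

The other S-polynomials (S(f_2,g_3), S(f_1,g_4), S(f_2,g_4), S(g_3,g_4)) all reduce to 0 modulo the current basis, so we have a Gröbner basis.
Inter-reduce: drop elements whose leading term is divisible by another's, tail-reduce, and make monic.
Reduced Gröbner basis: {p + 8/45*q**2 - 8/45, q**3 - q}.

Buchberger on the second generating set:
h_1 = -29*p*q - 36*p - 32/5*q**2 + 32/5, LT = p*q.
h_2 = -10*p*q - 90*p - 16*q**2 + 16, LT = p*q.

S(h_1,h_2): lcm = p*q. S = -225/29*p - 40/29*q**2 + 40/29.
  leading term p: no divisor's leading term divides it; move -225/29*p to the remainder.
  leading term q**2: no divisor's leading term divides it; move -40/29*q**2 to the remainder.
  leading term 1: no divisor's leading term divides it; move 40/29 to the remainder.
  remainder -225/29*p - 40/29*q**2 + 40/29 ≠ 0; add k_3 = -225/29*p - 40/29*q**2 + 40/29 to the basis.

S(h_1,k_3): lcm = p*q. S = 36/29*p - 8/45*q**3 + 32/145*q**2 + 8/45*q - 32/145.
  leading term p: subtract (-4/25)·k_3 from 36/29*p - 8/45*q**3 + 32/145*q**2 + 8/45*q - 32/145 → -8/45*q**3 + 8/45*q
  leading term q**3: no divisor's leading term divides it; move -8/45*q**3 to the remainder.
  leading term q: no divisor's leading term divides it; move 8/45*q to the remainder.
  remainder -8/45*q**3 + 8/45*q ≠ 0; add k_4 = -8/45*q**3 + 8/45*q to the basis.

The other S-polynomials (S(h_2,k_3), S(h_1,k_4), S(h_2,k_4), S(k_3,k_4)) all reduce to 0 modulo the current basis, so we have a Gröbner basis.
Inter-reduce: drop elements whose leading term is divisible by another's, tail-reduce, and make monic.
Reduced Gröbner basis: {p + 8/45*q**2 - 8/45, q**3 - q}.

Same reduced basis, so the two generating sets span the same ideal.

Yes, the ideals are equal.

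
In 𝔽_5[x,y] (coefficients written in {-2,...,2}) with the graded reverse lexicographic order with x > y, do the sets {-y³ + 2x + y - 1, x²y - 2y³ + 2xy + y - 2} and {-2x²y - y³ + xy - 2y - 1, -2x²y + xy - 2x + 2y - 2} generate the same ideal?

Since reduced Gröbner bases are canonical representatives of ideals under a given ordering, it suffices to compute and compare them.
Buchberger on the first generating set:
f_1 = -y³ + 2x + y - 1, LT = y³.
f_2 = x²y - 2y³ + 2xy + y - 2, LT = x²y.

S(f_1,f_2): lcm = x²y³. S = 2y⁵ - 2xy³ - 2x³ - x²y - y³ + x² + 2y².
  leading term y⁵: subtract (-2y²)·f_1 from 2y⁵ - 2xy³ - 2x³ - x²y - y³ + x² + 2y² → -2xy³ - 2x³ - x²y - xy² + y³ + x²
  leading term xy³: subtract (2x)·f_1 from -2xy³ - 2x³ - x²y - xy² + y³ + x² → -2x³ - x²y - xy² + y³ + 2x² - 2xy + 2x
  leading term x³: no divisor's leading term divides it; move -2x³ to the remainder.
  leading term x²y: subtract (-1)·f_2 from -x²y - xy² + y³ + 2x² - 2xy + 2x → -xy² - y³ + 2x² + 2x + y - 2
  leading term xy²: no divisor's leading term divides it; move -xy² to the remainder.
  leading term y³: subtract (1)·f_1 from -y³ + 2x² + 2x + y - 2 → 2x² - 1
  leading term x²: no divisor's leading term divides it; move 2x² to the remainder.
  leading term 1: no divisor's leading term divides it; move -1 to the remainder.
  remainder -2x³ - xy² + 2x² - 1 ≠ 0; add g_3 = -2x³ - xy² + 2x² - 1 to the basis.

The other S-polynomials (S(f_1,g_3), S(f_2,g_3)) all reduce to 0 modulo the current basis, so we have a Gröbner basis.
Inter-reduce: drop elements whose leading term is divisible by another's, tail-reduce, and make monic.
Reduced Gröbner basis: {x³ - 2xy² - x² - 2, x²y + 2xy + x - y, y³ - 2x - y + 1}.

Buchberger on the second generating set:
h_1 = -2x²y - y³ + xy - 2y - 1, LT = x²y.
h_2 = -2x²y + xy - 2x + 2y - 2, LT = x²y.

S(h_1,h_2): lcm = x²y. S = -2y³ - x + 2y + 2.
  leading term y³: no divisor's leading term divides it; move -2y³ to the remainder.
  leading term x: no divisor's leading term divides it; move -x to the remainder.
  leading term y: no divisor's leading term divides it; move 2y to the remainder.
  leading term 1: no divisor's leading term divides it; move 2 to the remainder.
  remainder -2y³ - x + 2y + 2 ≠ 0; add k_3 = -2y³ - x + 2y + 2 to the basis.

S(h_1,k_3): lcm = x²y³. S = -2y⁵ + 2xy³ + 2x³ + x²y + y³ + x² - 2y².
  leading term y⁵: subtract (y²)·k_3 from -2y⁵ + 2xy³ + 2x³ + x²y + y³ + x² - 2y² → 2xy³ + 2x³ + x²y + xy² - y³ + x² + y²
  leading term xy³: subtract (-x)·k_3 from 2xy³ + 2x³ + x²y + xy² - y³ + x² + y² → 2x³ + x²y + xy² - y³ + 2xy + y² + 2x
  leading term x³: no divisor's leading term divides it; move 2x³ to the remainder.
  leading term x²y: subtract (2)·h_1 from x²y + xy² - y³ + 2xy + y² + 2x → xy² + y³ + y² + 2x - y + 2
  leading term xy²: no divisor's leading term divides it; move xy² to the remainder.
  leading term y³: subtract (2)·k_3 from y³ + y² + 2x - y + 2 → y² - x - 2
  leading term y²: no divisor's leading term divides it; move y² to the remainder.
  leading term x: no divisor's leading term divides it; move -x to the remainder.
  leading term 1: no divisor's leading term divides it; move -2 to the remainder.
  remainder 2x³ + xy² + y² - x - 2 ≠ 0; add k_4 = 2x³ + xy² + y² - x - 2 to the basis.

The other S-polynomials (S(h_2,k_3), S(h_1,k_4), S(h_2,k_4), S(k_3,k_4)) all reduce to 0 modulo the current basis, so we have a Gröbner basis.
Inter-reduce: drop elements whose leading term is divisible by another's, tail-reduce, and make monic.
Reduced Gröbner basis: {x³ - 2xy² - 2y² + 2x - 1, x²y + 2xy + x - y + 1, y³ - 2x - y - 1}.

The bases are distinct; the ideals are different.

No, the ideals differ.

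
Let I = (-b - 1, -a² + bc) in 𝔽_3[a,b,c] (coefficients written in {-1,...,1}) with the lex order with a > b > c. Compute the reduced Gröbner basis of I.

f_1 = -b - 1, LT = b.
f_2 = -a² + bc, LT = a².

The S-polynomials (S(f_1,f_2)) all reduce to 0 modulo the current basis, so we have a Gröbner basis.

G = {a² + c, b + 1}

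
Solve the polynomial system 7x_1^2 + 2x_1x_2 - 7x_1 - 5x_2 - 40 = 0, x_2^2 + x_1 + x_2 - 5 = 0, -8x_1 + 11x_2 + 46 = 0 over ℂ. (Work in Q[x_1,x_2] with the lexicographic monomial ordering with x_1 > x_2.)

{(3, -2)}

Compute a lex Gröbner basis by Buchberger's algorithm.
f_1 = 7x_1^2 + 2x_1x_2 - 7x_1 - 5x_2 - 40, LT = x_1^2.
f_2 = x_1 + x_2^2 + x_2 - 5, LT = x_1.
f_3 = -8x_1 + 11x_2 + 46, LT = x_1.

S(f_1,f_2): lcm = x_1^2. S = -x_1x_2^2 - 5/7x_1x_2 + 4x_1 - 5/7x_2 - 40/7.
  reduce S modulo (f_1, f_2, f_3):
  remainder x_2^4 + 12/7x_2^3 - 58/7x_2^2 - 58/7x_2 + 100/7 ≠ 0; add h_4 = x_2^4 + 12/7x_2^3 - 58/7x_2^2 - 58/7x_2 + 100/7 to the basis.

S(f_1,f_3): lcm = x_1^2. S = 93/56x_1x_2 + 19/4x_1 - 5/7x_2 - 40/7.
  reduce S modulo (f_1, f_2, f_3, h_4):
  remainder -93/56x_2^3 - 359/56x_2^2 + 159/56x_2 + 505/28 ≠ 0; add h_5 = -93/56x_2^3 - 359/56x_2^2 + 159/56x_2 + 505/28 to the basis.

S(f_2,f_3): lcm = x_1. S = x_2^2 + 19/8x_2 + 3/4.
  reduce S modulo (f_1, f_2, f_3, h_4, h_5):
  remainder x_2^2 + 19/8x_2 + 3/4 ≠ 0; add h_6 = x_2^2 + 19/8x_2 + 3/4 to the basis.

S(h_4,h_5): lcm = x_2^4. S = -1397/651x_2^3 - 1427/217x_2^2 + 1676/651x_2 + 100/7.
  reduce S modulo (f_1, f_2, f_3, h_4, h_5, h_6):
  remainder -178175/34596x_2 - 178175/17298 ≠ 0; add h_7 = -178175/34596x_2 - 178175/17298 to the basis.

The other S-polynomials (S(f_1,h_4), S(f_2,h_4), S(f_3,h_4), S(f_1,h_5), S(f_2,h_5), S(f_3,h_5), S(f_1,h_6), S(f_2,h_6), S(f_3,h_6), S(h_4,h_6), S(h_5,h_6), S(f_1,h_7), S(f_2,h_7), S(f_3,h_7), S(h_4,h_7), S(h_5,h_7), S(h_6,h_7)) all reduce to 0 modulo the current basis, so we have a Gröbner basis.
Inter-reduce: drop elements whose leading term is divisible by another's, tail-reduce, and make monic.
Reduced Gröbner basis: {x_1 - 3, x_2 + 2}.

Elimination: the polynomial x_2 + 2 lies in the elimination ideal for x_2, so x_2 ∈ {-2}. For each such x_2, the remaining basis elements (now univariate) give the rest of the solution.
  x_2 = -2: the earlier basis element becomes x_1 - 3 = 0, giving x_1 = 3 — point (3, -2).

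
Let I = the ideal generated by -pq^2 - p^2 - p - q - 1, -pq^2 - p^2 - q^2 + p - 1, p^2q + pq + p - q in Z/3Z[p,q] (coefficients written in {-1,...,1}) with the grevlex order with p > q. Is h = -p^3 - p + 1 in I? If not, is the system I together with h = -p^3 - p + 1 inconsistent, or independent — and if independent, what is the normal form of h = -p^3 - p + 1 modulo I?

Adjoining -p^3 - p + 1 makes the ideal the whole ring: the system is inconsistent.

First compute the reduced Gröbner basis of I by Buchberger's algorithm.
f_1 = -pq^2 - p^2 - p - q - 1, LT = pq^2.
f_2 = -pq^2 - p^2 - q^2 + p - 1, LT = pq^2.
f_3 = p^2q + pq + p - q, LT = p^2q.

S(f_1,f_2): lcm = pq^2. S = -q^2 - p + q.
  leading term q^2: no divisor's leading term divides it; move -q^2 to the remainder.
  leading term p: no divisor's leading term divides it; move -p to the remainder.
  leading term q: no divisor's leading term divides it; move q to the remainder.
  remainder -q^2 - p + q ≠ 0; add k_4 = -q^2 - p + q to the basis.

S(f_1,f_3): lcm = p^2q^2. S = p^3 - pq^2 + p^2 + q^2 + p.
  leading term p^3: no divisor's leading term divides it; move p^3 to the remainder.
  leading term pq^2: subtract (1)·f_1 from -pq^2 + p^2 + q^2 + p → -p^2 + q^2 - p + q + 1
  leading term p^2: no divisor's leading term divides it; move -p^2 to the remainder.
  leading term q^2: subtract (-1)·k_4 from q^2 - p + q + 1 → p - q + 1
  leading term p: no divisor's leading term divides it; move p to the remainder.
  leading term q: no divisor's leading term divides it; move -q to the remainder.
  leading term 1: no divisor's leading term divides it; move 1 to the remainder.
  remainder p^3 - p^2 + p - q + 1 ≠ 0; add k_5 = p^3 - p^2 + p - q + 1 to the basis.

S(f_2,f_3): lcm = p^2q^2. S = p^3 - p^2 - pq + q^2 + p.
  leading term p^3: subtract (1)·k_5 from p^3 - p^2 - pq + q^2 + p → -pq + q^2 + q - 1
  leading term pq: no divisor's leading term divides it; move -pq to the remainder.
  leading term q^2: subtract (-1)·k_4 from q^2 + q - 1 → -p - q - 1
  leading term p: no divisor's leading term divides it; move -p to the remainder.
  leading term q: no divisor's leading term divides it; move -q to the remainder.
  leading term 1: no divisor's leading term divides it; move -1 to the remainder.
  remainder -pq - p - q - 1 ≠ 0; add k_6 = -pq - p - q - 1 to the basis.

S(f_3,k_4): lcm = p^2q^2. S = -p^3 + p^2q + pq^2 + pq - q^2.
  leading term p^3: subtract (-1)·k_5 from -p^3 + p^2q + pq^2 + pq - q^2 → p^2q + pq^2 - p^2 + pq - q^2 + p - q + 1
  leading term p^2q: subtract (1)·f_3 from p^2q + pq^2 - p^2 + pq - q^2 + p - q + 1 → pq^2 - p^2 - q^2 + 1
  leading term pq^2: subtract (-1)·f_1 from pq^2 - p^2 - q^2 + 1 → p^2 - q^2 - p - q
  leading term p^2: no divisor's leading term divides it; move p^2 to the remainder.
  leading term q^2: subtract (1)·k_4 from -q^2 - p - q → q
  leading term q: no divisor's leading term divides it; move q to the remainder.
  remainder p^2 + q ≠ 0; add k_7 = p^2 + q to the basis.

S(f_1,k_5): lcm = p^3q^2. S = p^4 + p^2q^2 + p^3 + p^2q - pq^2 + q^3 + p^2 - q^2.
  leading term p^4: subtract (p)·k_5 from p^4 + p^2q^2 + p^3 + p^2q - pq^2 + q^3 + p^2 - q^2 → p^2q^2 - p^3 + p^2q - pq^2 + q^3 + pq - q^2 - p
  leading term p^2q^2: subtract (-p)·f_1 from p^2q^2 - p^3 + p^2q - pq^2 + q^3 + pq - q^2 - p → p^3 + p^2q - pq^2 + q^3 - p^2 - q^2 + p
  leading term p^3: subtract (1)·k_5 from p^3 + p^2q - pq^2 + q^3 - p^2 - q^2 + p → p^2q - pq^2 + q^3 - q^2 + q - 1
  leading term p^2q: subtract (1)·f_3 from p^2q - pq^2 + q^3 - q^2 + q - 1 → -pq^2 + q^3 - pq - q^2 - p - q - 1
  leading term pq^2: subtract (1)·f_1 from -pq^2 + q^3 - pq - q^2 - p - q - 1 → q^3 + p^2 - pq - q^2
  leading term q^3: subtract (-q)·k_4 from q^3 + p^2 - pq - q^2 → p^2 + pq
  leading term p^2: subtract (1)·k_7 from p^2 + pq → pq - q
  leading term pq: subtract (-1)·k_6 from pq - q → -p + q - 1
  leading term p: no divisor's leading term divides it; move -p to the remainder.
  leading term q: no divisor's leading term divides it; move q to the remainder.
  leading term 1: no divisor's leading term divides it; move -1 to the remainder.
  remainder -p + q - 1 ≠ 0; add k_8 = -p + q - 1 to the basis.

S(f_1,k_6): lcm = pq^2. S = p^2 - pq - q^2 + p + 1.
  leading term p^2: subtract (1)·k_7 from p^2 - pq - q^2 + p + 1 → -pq - q^2 + p - q + 1
  leading term pq: subtract (1)·k_6 from -pq - q^2 + p - q + 1 → -q^2 - p - 1
  leading term q^2: subtract (1)·k_4 from -q^2 - p - 1 → -q - 1
  leading term q: no divisor's leading term divides it; move -q to the remainder.
  leading term 1: no divisor's leading term divides it; move -1 to the remainder.
  remainder -q - 1 ≠ 0; add k_9 = -q - 1 to the basis.

The other S-polynomials (S(f_1,k_4), S(f_2,k_4), S(f_2,k_5), S(f_3,k_5), S(k_4,k_5), S(f_2,k_6), S(f_3,k_6), S(k_4,k_6), S(k_5,k_6), S(f_1,k_7), S(f_2,k_7), S(f_3,k_7), S(k_4,k_7), S(k_5,k_7), S(k_6,k_7), S(f_1,k_8), S(f_2,k_8), S(f_3,k_8), S(k_4,k_8), S(k_5,k_8), S(k_6,k_8), S(k_7,k_8), S(f_1,k_9), S(f_2,k_9), S(f_3,k_9), S(k_4,k_9), S(k_5,k_9), S(k_6,k_9), S(k_7,k_9), S(k_8,k_9)) all reduce to 0 modulo the current basis, so we have a Gröbner basis.
Inter-reduce: drop elements whose leading term is divisible by another's, tail-reduce, and make monic.
Reduced Gröbner basis: {p - 1, q + 1}.
Label its elements g_1 = p - 1, g_2 = q + 1.

Reduce h = -p^3 - p + 1 modulo G:
  leading term p^3: subtract (-p^2)·g_1 from -p^3 - p + 1 → -p^2 - p + 1
  leading term p^2: subtract (-p)·g_1 from -p^2 - p + 1 → p + 1
  leading term p: subtract (1)·g_1 from p + 1 → -1
  leading term 1: no divisor's leading term divides it; move -1 to the remainder.
  normal form = -1.
The normal form is nonzero, so h ∉ I. Since h minus its normal form lies in I, I + (h) = I + (r) where r = -1; decide whether this ideal is the whole ring.
Here r = -1 is a nonzero constant, hence a unit: 1 ∈ I + (h), the Gröbner basis of I + (h) is {1}, and the enlarged system has no common solution — adjoining h is inconsistent.

Ideal membership is decidable via reduction modulo a Gröbner basis.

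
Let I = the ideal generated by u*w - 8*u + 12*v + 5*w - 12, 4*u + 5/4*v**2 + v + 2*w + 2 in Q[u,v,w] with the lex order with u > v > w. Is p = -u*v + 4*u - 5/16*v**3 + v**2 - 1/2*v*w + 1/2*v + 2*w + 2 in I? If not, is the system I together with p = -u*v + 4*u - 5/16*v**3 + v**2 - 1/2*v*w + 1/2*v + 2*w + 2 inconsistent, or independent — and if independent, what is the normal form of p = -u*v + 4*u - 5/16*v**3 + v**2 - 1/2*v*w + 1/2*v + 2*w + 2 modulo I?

First compute the reduced Gröbner basis of I by Buchberger's algorithm.
f_1 = u*w - 8*u + 12*v + 5*w - 12, LT = u*w.
f_2 = 4*u + 5/4*v**2 + v + 2*w + 2, LT = u.

S(f_1,f_2): lcm = u*w. S = -8*u - 5/16*v**2*w - 1/4*v*w + 12*v - 1/2*w**2 + 9/2*w - 12.
  leading term u: subtract (-2)·f_2 from -8*u - 5/16*v**2*w - 1/4*v*w + 12*v - 1/2*w**2 + 9/2*w - 12 → -5/16*v**2*w + 5/2*v**2 - 1/4*v*w + 14*v - 1/2*w**2 + 17/2*w - 8
  leading term v**2*w: no divisor's leading term divides it; move -5/16*v**2*w to the remainder.
  leading term v**2: no divisor's leading term divides it; move 5/2*v**2 to the remainder.
  leading term v*w: no divisor's leading term divides it; move -1/4*v*w to the remainder.
  leading term v: no divisor's leading term divides it; move 14*v to the remainder.
  leading term w**2: no divisor's leading term divides it; move -1/2*w**2 to the remainder.
  leading term w: no divisor's leading term divides it; move 17/2*w to the remainder.
  leading term 1: no divisor's leading term divides it; move -8 to the remainder.
  remainder -5/16*v**2*w + 5/2*v**2 - 1/4*v*w + 14*v - 1/2*w**2 + 17/2*w - 8 ≠ 0; add h_3 = -5/16*v**2*w + 5/2*v**2 - 1/4*v*w + 14*v - 1/2*w**2 + 17/2*w - 8 to the basis.

The other S-polynomials (S(f_1,h_3), S(f_2,h_3)) all reduce to 0 modulo the current basis, so we have a Gröbner basis.
Inter-reduce: drop elements whose leading term is divisible by another's, tail-reduce, and make monic.
Reduced Gröbner basis: {u + 5/16*v**2 + 1/4*v + 1/2*w + 1/2, v**2*w - 8*v**2 + 4/5*v*w - 224/5*v + 8/5*w**2 - 136/5*w + 128/5}.
Label its elements g_1 = u + 5/16*v**2 + 1/4*v + 1/2*w + 1/2, g_2 = v**2*w - 8*v**2 + 4/5*v*w - 224/5*v + 8/5*w**2 - 136/5*w + 128/5.

Reduce p = -u*v + 4*u - 5/16*v**3 + v**2 - 1/2*v*w + 1/2*v + 2*w + 2 modulo G:
  leading term u*v: subtract (-v)·g_1 from -u*v + 4*u - 5/16*v**3 + v**2 - 1/2*v*w + 1/2*v + 2*w + 2 → 4*u + 5/4*v**2 + v + 2*w + 2
  leading term u: subtract (4)·g_1 from 4*u + 5/4*v**2 + v + 2*w + 2 → 0
  normal form = 0.
Since the normal form is 0, p ∈ I.

Ideal membership is decidable via reduction modulo a Gröbner basis.

-u*v + 4*u - 5/16*v**3 + v**2 - 1/2*v*w + 1/2*v + 2*w + 2 lies in I (it reduces to 0).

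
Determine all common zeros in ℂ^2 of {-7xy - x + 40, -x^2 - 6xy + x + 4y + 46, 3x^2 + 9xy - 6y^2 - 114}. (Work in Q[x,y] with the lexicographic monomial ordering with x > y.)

{(5, 1)}

Compute a lex Gröbner basis by Buchberger's algorithm.
f_1 = -7xy - x + 40, LT = xy.
f_2 = -x^2 - 6xy + x + 4y + 46, LT = x^2.
f_3 = 3x^2 + 9xy - 6y^2 - 114, LT = x^2.

S(f_1,f_2): lcm = x^2y. S = 1/7x^2 - 6xy^2 + xy - 40/7x + 4y^2 + 46y.
  reduce S modulo (f_1, f_2, f_3):
  remainder -40/7x + 4y^2 + 86/7y + 86/7 ≠ 0; add h_4 = -40/7x + 4y^2 + 86/7y + 86/7 to the basis.

S(f_1,f_3): lcm = x^2y. S = 1/7x^2 - 3xy^2 - 40/7x + 2y^3 + 38y.
  reduce S modulo (f_1, f_2, f_3, h_4):
  remainder 2y^3 - 27/7y^2 + 939/98y - 757/98 ≠ 0; add h_5 = 2y^3 - 27/7y^2 + 939/98y - 757/98 to the basis.

S(f_2,f_3): lcm = x^2. S = 3xy - x + 2y^2 - 4y - 8.
  reduce S modulo (f_1, f_2, f_3, h_4, h_5):
  remainder y^2 - 99/14y + 85/14 ≠ 0; add h_6 = y^2 - 99/14y + 85/14 to the basis.

S(f_1,h_4): lcm = xy. S = 1/7x + 7/10y^3 + 43/20y^2 + 43/20y - 40/7.
  reduce S modulo (f_1, f_2, f_3, h_4, h_5, h_6):
  remainder 6877/280y - 6877/280 ≠ 0; add h_7 = 6877/280y - 6877/280 to the basis.

The other S-polynomials (S(f_2,h_4), S(f_3,h_4), S(f_1,h_5), S(f_2,h_5), S(f_3,h_5), S(h_4,h_5), S(f_1,h_6), S(f_2,h_6), S(f_3,h_6), S(h_4,h_6), S(h_5,h_6), S(f_1,h_7), S(f_2,h_7), S(f_3,h_7), S(h_4,h_7), S(h_5,h_7), S(h_6,h_7)) all reduce to 0 modulo the current basis, so we have a Gröbner basis.
Inter-reduce: drop elements whose leading term is divisible by another's, tail-reduce, and make monic.
Reduced Gröbner basis: {x - 5, y - 1}.

A lex Gröbner basis eliminates variables successively. Here y - 1 depends only on y, with roots {1}; lifting each root through the earlier basis elements recovers the full solutions.
  y = 1: the earlier basis element becomes x - 5 = 0, giving x = 5 — point (5, 1).
Zero-dimensionality of the ideal guarantees finitely many solutions over ℂ.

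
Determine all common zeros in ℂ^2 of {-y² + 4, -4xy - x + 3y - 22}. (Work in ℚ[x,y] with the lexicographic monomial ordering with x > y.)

Compute a lex Gröbner basis by Buchberger's algorithm.
f_1 = -y² + 4, LT = y².
f_2 = -4xy - x + 3y - 22, LT = xy.

S(f_1,f_2): lcm = xy². S = -¼xy - 4x + ¾y² - 11/2y.
  leading term xy: subtract (1/16)·f_2 from -¼xy - 4x + ¾y² - 11/2y → -63/16x + ¾y² - 91/16y + 11/8
  leading term x: no divisor's leading term divides it; move -63/16x to the remainder.
  leading term y²: subtract (-¾)·f_1 from ¾y² - 91/16y + 11/8 → -91/16y + 35/8
  leading term y: no divisor's leading term divides it; move -91/16y to the remainder.
  leading term 1: no divisor's leading term divides it; move 35/8 to the remainder.
  remainder -63/16x - 91/16y + 35/8 ≠ 0; add h_3 = -63/16x - 91/16y + 35/8 to the basis.

The other S-polynomials (S(f_1,h_3), S(f_2,h_3)) all reduce to 0 modulo the current basis, so we have a Gröbner basis.
Inter-reduce: drop elements whose leading term is divisible by another's, tail-reduce, and make monic.
Reduced Gröbner basis: {x + 13/9y - 10/9, y² - 4}.

From the last basis element, y² - 4 = 0, so y takes values in {-2, 2}. Each choice, substituted upward through the basis, yields the corresponding point(s) of the solution set.
  y = -2: the earlier basis element becomes x - 4 = 0, giving x = 4 — point (4, -2).
  y = 2: the earlier basis element becomes x + 16/9 = 0, giving x = -16/9 — point (-16/9, 2).
Each listed point satisfies every original equation (direct substitution).

{(4, -2), (-16/9, 2)}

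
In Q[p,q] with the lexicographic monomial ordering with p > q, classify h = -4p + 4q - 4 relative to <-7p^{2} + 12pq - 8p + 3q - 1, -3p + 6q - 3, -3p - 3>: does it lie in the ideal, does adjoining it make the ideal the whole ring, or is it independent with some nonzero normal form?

-4p + 4q - 4 lies in I (it reduces to 0).

First compute the reduced Gröbner basis of I by Buchberger's algorithm.
f_1 = -7p^{2} + 12pq - 8p + 3q - 1, LT = p^{2}.
f_2 = -3p + 6q - 3, LT = p.
f_3 = -3p - 3, LT = p.

S(f_1,f_2): lcm = p^{2}. S = \tfrac{2}{7}pq + \tfrac{1}{7}p - \tfrac{3}{7}q + \tfrac{1}{7}.
  leading term pq: subtract (-\tfrac{2}{21}q)·f_2 from \tfrac{2}{7}pq + \tfrac{1}{7}p - \tfrac{3}{7}q + \tfrac{1}{7} → \tfrac{1}{7}p + \tfrac{4}{7}q^{2} - \tfrac{5}{7}q + \tfrac{1}{7}
  leading term p: subtract (-\tfrac{1}{21})·f_2 from \tfrac{1}{7}p + \tfrac{4}{7}q^{2} - \tfrac{5}{7}q + \tfrac{1}{7} → \tfrac{4}{7}q^{2} - \tfrac{3}{7}q
  leading term q^{2}: no divisor's leading term divides it; move \tfrac{4}{7}q^{2} to the remainder.
  leading term q: no divisor's leading term divides it; move -\tfrac{3}{7}q to the remainder.
  remainder \tfrac{4}{7}q^{2} - \tfrac{3}{7}q ≠ 0; add k_4 = \tfrac{4}{7}q^{2} - \tfrac{3}{7}q to the basis.

S(f_1,f_3): lcm = p^{2}. S = -\tfrac{12}{7}pq + \tfrac{1}{7}p - \tfrac{3}{7}q + \tfrac{1}{7}.
  leading term pq: subtract (\tfrac{4}{7}q)·f_2 from -\tfrac{12}{7}pq + \tfrac{1}{7}p - \tfrac{3}{7}q + \tfrac{1}{7} → \tfrac{1}{7}p - \tfrac{24}{7}q^{2} + \tfrac{9}{7}q + \tfrac{1}{7}
  leading term p: subtract (-\tfrac{1}{21})·f_2 from \tfrac{1}{7}p - \tfrac{24}{7}q^{2} + \tfrac{9}{7}q + \tfrac{1}{7} → -\tfrac{24}{7}q^{2} + \tfrac{11}{7}q
  leading term q^{2}: subtract (-6)·k_4 from -\tfrac{24}{7}q^{2} + \tfrac{11}{7}q → -q
  leading term q: no divisor's leading term divides it; move -q to the remainder.
  remainder -q ≠ 0; add k_5 = -q to the basis.

The other S-polynomials (S(f_2,f_3), S(f_1,k_4), S(f_2,k_4), S(f_3,k_4), S(f_1,k_5), S(f_2,k_5), S(f_3,k_5), S(k_4,k_5)) all reduce to 0 modulo the current basis, so we have a Gröbner basis.
Inter-reduce: drop elements whose leading term is divisible by another's, tail-reduce, and make monic.
Reduced Gröbner basis: {p + 1, q}.
Label its elements g_1 = p + 1, g_2 = q.

Reduce h = -4p + 4q - 4 modulo G:
  leading term p: subtract (-4)·g_1 from -4p + 4q - 4 → 4q
  leading term q: subtract (4)·g_2 from 4q → 0
  normal form = 0.
Since the normal form is 0, h ∈ I.

The remainder on division by a Gröbner basis is unique — it is the normal form.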